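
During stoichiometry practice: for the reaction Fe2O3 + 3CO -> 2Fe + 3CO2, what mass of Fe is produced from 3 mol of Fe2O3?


Mole ratio Fe:Fe2O3 = 2:1
n(Fe) = 3 × 2/1 = 6.000 mol
mass = 6.000 × 55.85 = 335.1 g

335.1 g


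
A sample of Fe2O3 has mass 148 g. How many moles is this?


M(Fe2O3) = 159.7 g/mol
n = mass/M = 148/159.7 = 0.9267 mol

0.9267 mol


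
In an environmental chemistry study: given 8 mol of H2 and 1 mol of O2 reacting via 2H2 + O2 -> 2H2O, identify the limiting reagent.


Mole ratio available / coefficient:
  H2: 8/2 = 4.000
  O2: 1/1 = 1.000
Smaller ratio is limiting.

O2


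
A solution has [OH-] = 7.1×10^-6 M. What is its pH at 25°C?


pOH = -log10([OH-]) = -log10(7.1×10^-6)
= 6 - log10(7.1) = 5.15
pH = 14 - pOH = 14 - 5.15 = 8.85

8.85


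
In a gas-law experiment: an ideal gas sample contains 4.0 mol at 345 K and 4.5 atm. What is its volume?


PV = nRT  (R = 0.08206 L·atm/(mol·K))
V = nRT/P = 4.0×0.08206×345/4.5
= 25.165 L

25.165 L


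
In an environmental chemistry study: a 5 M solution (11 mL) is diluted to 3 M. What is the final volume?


C1V1 = C2V2
5 × 11 = 3 × V2
V2 = 55/3 = 18.33 mL

18.33 mL


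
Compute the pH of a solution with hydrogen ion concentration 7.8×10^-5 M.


pH = -log10([H+]) = -log10(7.8×10^-5)
= 5 - log10(7.8)
= 5 - 0.89
= 4.11

4.11


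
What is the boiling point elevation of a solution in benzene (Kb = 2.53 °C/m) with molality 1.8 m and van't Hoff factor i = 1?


ΔTb = Kb × m × i
= 2.53 × 1.8 × 1
= 4.554 °C

4.554 °C


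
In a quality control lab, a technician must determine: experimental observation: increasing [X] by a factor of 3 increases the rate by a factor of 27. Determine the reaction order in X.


rate ∝ [X]^n
3^n = 27 → n = 3
Order in X: 3

3


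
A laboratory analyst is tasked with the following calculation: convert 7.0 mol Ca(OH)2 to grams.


M(Ca(OH)2) = 74.1 g/mol
mass = n × M = 7.0 × 74.1 = 518.70 g

518.70 g


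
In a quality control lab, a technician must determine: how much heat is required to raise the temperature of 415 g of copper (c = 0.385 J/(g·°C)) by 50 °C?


q = mcΔT = 415 × 0.385 × 50
= 7988.75 J

7988.75 J


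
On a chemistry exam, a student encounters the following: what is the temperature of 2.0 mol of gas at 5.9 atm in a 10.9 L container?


PV = nRT  (R = 0.08206 L·atm/(mol·K))
T = PV/(nR) = 5.9×10.9/(2.0×0.08206)
= 64.31/0.164120
= 391.85 K

391.85 K


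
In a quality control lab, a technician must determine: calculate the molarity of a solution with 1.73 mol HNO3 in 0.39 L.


M = n/V = 1.73/0.39 = 4.436 mol/L

4.436 M


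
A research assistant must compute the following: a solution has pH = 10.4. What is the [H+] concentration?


[H+] = 10^(-pH) = 10^(-10.4)
= 3.98×10^-11 M

3.98×10^-11 M


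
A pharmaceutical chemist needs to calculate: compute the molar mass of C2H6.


M(C2H6) = 2×12.01 + 6×1.008
= 24.02 + 6.05
= 30.07 g/mol

30.07 g/mol


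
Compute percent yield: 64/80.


% yield = actual/theoretical × 100
= 64/80 × 100
= 80.0%

80.0%


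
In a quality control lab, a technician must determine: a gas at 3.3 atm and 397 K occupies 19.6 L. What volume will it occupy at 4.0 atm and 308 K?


P1V1/T1 = P2V2/T2
V2 = P1V1T2/(T1P2)
= 3.3×19.6×308/(397×4.0)
= 12.545 L

12.545 L


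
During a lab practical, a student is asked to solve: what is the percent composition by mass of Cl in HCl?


M(HCl) = 1×1.008 + 1×35.45 = 36.458 g/mol
Mass of Cl = 1 × 35.45 = 35.45 g/mol
% Cl = 35.45/36.458 × 100 = 97.24%

97.24%


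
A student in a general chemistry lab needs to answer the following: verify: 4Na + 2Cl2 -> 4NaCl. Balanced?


Equation: 4Na + 2Cl2 -> 4NaCl
Check atoms: Cl: 4=4, Na: 4=4
Balanced

Yes, balanced


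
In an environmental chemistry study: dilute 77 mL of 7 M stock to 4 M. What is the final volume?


C1V1 = C2V2
7 × 77 = 4 × V2
V2 = 539/4 = 134.75 mL

134.75 mL


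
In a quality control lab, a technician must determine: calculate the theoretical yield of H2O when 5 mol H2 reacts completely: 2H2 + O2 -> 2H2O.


Mole ratio H2O:H2 = 2:2
n(H2O) = 5 × 2/2 = 5.000 mol
mass = 5.000 × 18.02 = 90.1 g

90.1 g


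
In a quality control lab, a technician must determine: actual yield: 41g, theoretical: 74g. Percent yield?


% yield = actual/theoretical × 100
= 41/74 × 100
= 55.41%

55.41%


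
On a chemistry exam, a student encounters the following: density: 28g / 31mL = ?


ρ = mass/volume
= 28/31
= 0.903 g/mL

0.903 g/mL


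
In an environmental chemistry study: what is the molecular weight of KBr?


M(KBr) = 1×39.1 + 1×79.9
= 39.1 + 79.9
= 119.0 g/mol

119.0 g/mol


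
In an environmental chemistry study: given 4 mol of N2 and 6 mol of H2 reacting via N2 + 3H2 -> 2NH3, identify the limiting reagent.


Mole ratio available / coefficient:
  N2: 4/1 = 4.000
  H2: 6/3 = 2.000
Smaller ratio is limiting.

H2


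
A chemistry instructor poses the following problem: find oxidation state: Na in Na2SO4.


Group 1 metal: +1
Oxidation number: +1

+1


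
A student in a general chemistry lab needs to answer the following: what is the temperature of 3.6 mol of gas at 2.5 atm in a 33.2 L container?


PV = nRT  (R = 0.08206 L·atm/(mol·K))
T = PV/(nR) = 2.5×33.2/(3.6×0.08206)
= 83.00/0.295416
= 280.96 K

280.96 K


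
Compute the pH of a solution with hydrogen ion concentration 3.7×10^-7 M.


pH = -log10([H+]) = -log10(3.7×10^-7)
= 7 - log10(3.7)
= 7 - 0.57
= 6.43

6.43


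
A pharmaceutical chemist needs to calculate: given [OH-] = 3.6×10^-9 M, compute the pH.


pOH = -log10([OH-]) = -log10(3.6×10^-9)
= 9 - log10(3.6) = 8.44
pH = 14 - pOH = 14 - 8.44 = 5.56

5.56


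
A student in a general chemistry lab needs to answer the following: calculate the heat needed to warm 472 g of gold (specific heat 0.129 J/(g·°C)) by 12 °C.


q = mcΔT = 472 × 0.129 × 12
= 730.66 J

730.66 J


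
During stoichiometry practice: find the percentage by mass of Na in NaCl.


M(NaCl) = 1×22.99 + 1×35.45 = 58.44 g/mol
Mass of Na = 1 × 22.99 = 22.99 g/mol
% Na = 22.99/58.44 × 100 = 39.34%

39.34%


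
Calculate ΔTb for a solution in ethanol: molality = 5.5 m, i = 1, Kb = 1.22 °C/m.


ΔTb = Kb × m × i
= 1.22 × 5.5 × 1
= 6.71 °C

6.71 °C


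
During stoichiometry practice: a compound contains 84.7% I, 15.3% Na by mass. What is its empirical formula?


Assume 100 g sample. Moles of each element:
  I: 84.7/126.9 = 0.667 mol
  Na: 15.3/22.99 = 0.666 mol
Divide by smallest (0.666):
  I: 0.667/0.666 = 1.0
  Na: 0.666/0.666 = 1.0
Empirical formula: NaI

NaI


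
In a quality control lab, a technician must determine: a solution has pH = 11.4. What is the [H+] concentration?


[H+] = 10^(-pH) = 10^(-11.4)
= 3.98×10^-12 M

3.98×10^-12 M


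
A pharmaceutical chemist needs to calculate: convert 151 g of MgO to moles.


M(MgO) = 40.31 g/mol
n = mass/M = 151/40.31 = 3.746 mol

3.746 mol


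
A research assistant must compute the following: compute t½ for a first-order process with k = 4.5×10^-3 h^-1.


t½ = ln2/k = 0.693147/(4.5×10^-3 h^-1)
= 154.0 h

154.0 h


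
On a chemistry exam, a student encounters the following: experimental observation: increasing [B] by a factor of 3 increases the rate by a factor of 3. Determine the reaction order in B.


rate ∝ [B]^n
3^n = 3 → n = 1
Order in B: 1

1


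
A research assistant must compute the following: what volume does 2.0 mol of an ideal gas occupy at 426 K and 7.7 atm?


PV = nRT  (R = 0.08206 L·atm/(mol·K))
V = nRT/P = 2.0×0.08206×426/7.7
= 9.08 L

9.08 L


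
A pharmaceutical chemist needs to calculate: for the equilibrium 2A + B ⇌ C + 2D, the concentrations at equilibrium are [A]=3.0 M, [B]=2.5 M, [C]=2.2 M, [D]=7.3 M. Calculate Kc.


Kc = [C][D]^2/([A]^2[B])
= (2.2^1 × 7.3^2)/(3.0^2 × 2.5^1)
= 117.238/22.5
= 5.211

5.211


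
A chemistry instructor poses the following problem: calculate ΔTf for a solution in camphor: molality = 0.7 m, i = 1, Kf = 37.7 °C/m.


ΔTf = Kf × m × i
= 37.7 × 0.7 × 1
= 26.39 °C

26.39 °C


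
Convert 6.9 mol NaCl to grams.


M(NaCl) = 58.44 g/mol
mass = n × M = 6.9 × 58.44 = 403.24 g

403.24 g


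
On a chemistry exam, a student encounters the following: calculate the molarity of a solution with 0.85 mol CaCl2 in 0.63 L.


M = n/V = 0.85/0.63 = 1.349 mol/L

1.349 M


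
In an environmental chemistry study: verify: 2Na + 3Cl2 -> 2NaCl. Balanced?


Equation: 2Na + 3Cl2 -> 2NaCl
Check atoms: Cl: 6≠2, Na: 2=2
Not balanced

No, not balanced


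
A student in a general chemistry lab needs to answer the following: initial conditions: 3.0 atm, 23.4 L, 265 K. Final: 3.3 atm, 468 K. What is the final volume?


P1V1/T1 = P2V2/T2
V2 = P1V1T2/(T1P2)
= 3.0×23.4×468/(265×3.3)
= 37.568 L

37.568 L


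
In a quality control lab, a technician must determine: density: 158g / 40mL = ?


ρ = mass/volume
= 158/40
= 3.95 g/mL

3.95 g/mL


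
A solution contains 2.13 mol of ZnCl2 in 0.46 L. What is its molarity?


M = n/V = 2.13/0.46 = 4.630 mol/L

4.630 M


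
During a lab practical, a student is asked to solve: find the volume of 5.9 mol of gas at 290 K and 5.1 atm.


PV = nRT  (R = 0.08206 L·atm/(mol·K))
V = nRT/P = 5.9×0.08206×290/5.1
= 27.53 L

27.53 L


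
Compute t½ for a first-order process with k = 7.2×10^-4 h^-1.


t½ = ln2/k = 0.693147/(7.2×10^-4 h^-1)
= 962.7 h

962.7 h


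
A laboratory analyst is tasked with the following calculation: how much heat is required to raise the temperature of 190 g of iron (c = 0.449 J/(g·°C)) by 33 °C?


q = mcΔT = 190 × 0.449 × 33
= 2815.23 J

2815.23 J


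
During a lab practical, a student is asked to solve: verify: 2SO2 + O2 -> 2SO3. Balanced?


Equation: 2SO2 + O2 -> 2SO3
Check atoms: O: 6=6, S: 2=2
Balanced

Yes, balanced


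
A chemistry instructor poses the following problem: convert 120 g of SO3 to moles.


M(SO3) = 80.07 g/mol
n = mass/M = 120/80.07 = 1.4987 mol

1.4987 mol


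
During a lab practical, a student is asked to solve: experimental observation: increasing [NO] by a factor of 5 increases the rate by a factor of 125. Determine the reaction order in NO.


rate ∝ [NO]^n
5^n = 125 → n = 3
Order in NO: 3

3


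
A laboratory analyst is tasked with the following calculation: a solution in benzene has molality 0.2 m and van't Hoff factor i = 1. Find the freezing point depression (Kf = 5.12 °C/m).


ΔTf = Kf × m × i
= 5.12 × 0.2 × 1
= 1.024 °C

1.024 °C


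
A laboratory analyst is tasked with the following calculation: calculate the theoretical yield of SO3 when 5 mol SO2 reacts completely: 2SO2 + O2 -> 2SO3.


Mole ratio SO3:SO2 = 2:2
n(SO3) = 5 × 2/2 = 5.000 mol
mass = 5.000 × 80.07 = 400.35 g

400.35 g


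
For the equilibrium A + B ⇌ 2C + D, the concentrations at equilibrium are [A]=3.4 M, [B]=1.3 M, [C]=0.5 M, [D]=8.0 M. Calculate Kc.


Kc = [C]^2[D]/([A][B])
= (0.5^2 × 8.0^1)/(3.4^1 × 1.3^1)
= 2/4.42
= 0.4525

0.4525


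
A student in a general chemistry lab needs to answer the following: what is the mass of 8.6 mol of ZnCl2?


M(ZnCl2) = 136.28 g/mol
mass = n × M = 8.6 × 136.28 = 1172.01 g

1172.01 g


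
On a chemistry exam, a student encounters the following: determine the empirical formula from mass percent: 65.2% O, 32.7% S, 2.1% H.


Assume 100 g sample. Moles of each element:
  O: 65.2/16.0 = 4.075 mol
  S: 32.7/32.07 = 1.02 mol
  H: 2.1/1.008 = 2.083 mol
Divide by smallest (1.02):
  O: 4.075/1.02 = 4.0
  S: 1.02/1.02 = 1.0
  H: 2.083/1.02 = 2.04
Empirical formula: H2SO4

H2SO4


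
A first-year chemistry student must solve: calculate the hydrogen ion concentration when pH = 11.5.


[H+] = 10^(-pH) = 10^(-11.5)
= 3.16×10^-12 M

3.16×10^-12 M


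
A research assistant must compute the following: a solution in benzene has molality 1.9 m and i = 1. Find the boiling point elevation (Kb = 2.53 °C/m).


ΔTb = Kb × m × i
= 2.53 × 1.9 × 1
= 4.807 °C

4.807 °C


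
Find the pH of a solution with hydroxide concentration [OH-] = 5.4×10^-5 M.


pOH = -log10([OH-]) = -log10(5.4×10^-5)
= 5 - log10(5.4) = 4.27
pH = 14 - pOH = 14 - 4.27 = 9.73

9.73


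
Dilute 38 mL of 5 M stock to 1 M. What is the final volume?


C1V1 = C2V2
5 × 38 = 1 × V2
V2 = 190/1 = 190.0 mL

190.0 mL


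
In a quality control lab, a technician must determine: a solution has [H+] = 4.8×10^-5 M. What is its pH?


pH = -log10([H+]) = -log10(4.8×10^-5)
= 5 - log10(4.8)
= 5 - 0.68
= 4.32

4.32


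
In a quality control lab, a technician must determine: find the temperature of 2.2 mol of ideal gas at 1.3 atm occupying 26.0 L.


PV = nRT  (R = 0.08206 L·atm/(mol·K))
T = PV/(nR) = 1.3×26.0/(2.2×0.08206)
= 33.80/0.180532
= 187.22 K

187.22 K


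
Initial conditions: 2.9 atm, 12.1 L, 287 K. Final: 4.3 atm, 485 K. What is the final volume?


P1V1/T1 = P2V2/T2
V2 = P1V1T2/(T1P2)
= 2.9×12.1×485/(287×4.3)
= 13.79 L

13.79 L


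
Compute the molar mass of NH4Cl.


M(NH4Cl) = 1×14.01 + 4×1.008 + 1×35.45
= 14.01 + 4.03 + 35.45
= 53.49 g/mol

53.49 g/mol


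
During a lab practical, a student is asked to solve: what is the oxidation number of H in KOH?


H is +1 with nonmetals
Oxidation number: +1

+1


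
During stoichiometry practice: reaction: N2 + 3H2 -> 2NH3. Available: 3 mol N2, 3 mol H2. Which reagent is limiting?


Mole ratio available / coefficient:
  N2: 3/1 = 3.000
  H2: 3/3 = 1.000
Smaller ratio is limiting.

H2


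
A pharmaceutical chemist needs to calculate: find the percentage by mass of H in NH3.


M(NH3) = 1×14.01 + 3×1.008 = 17.034 g/mol
Mass of H = 3 × 1.008 = 3.024 g/mol
% H = 3.024/17.034 × 100 = 17.75%

17.75%


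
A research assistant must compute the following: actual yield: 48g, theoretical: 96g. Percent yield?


% yield = actual/theoretical × 100
= 48/96 × 100
= 50.0%

50.0%


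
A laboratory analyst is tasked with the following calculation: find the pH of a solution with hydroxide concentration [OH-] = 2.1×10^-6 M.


pOH = -log10([OH-]) = -log10(2.1×10^-6)
= 6 - log10(2.1) = 5.68
pH = 14 - pOH = 14 - 5.68 = 8.32

8.32


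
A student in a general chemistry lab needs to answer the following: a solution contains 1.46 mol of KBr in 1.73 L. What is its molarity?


M = n/V = 1.46/1.73 = 0.844 mol/L

0.844 M


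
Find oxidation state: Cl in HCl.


halide: -1
Oxidation number: -1

-1


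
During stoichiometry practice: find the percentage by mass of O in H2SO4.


M(H2SO4) = 2×1.008 + 1×32.07 + 4×16.0 = 98.086 g/mol
Mass of O = 4 × 16.0 = 64.00 g/mol
% O = 64.00/98.086 × 100 = 65.25%

65.25%


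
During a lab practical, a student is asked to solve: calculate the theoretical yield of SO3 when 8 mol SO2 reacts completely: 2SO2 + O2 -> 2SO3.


Mole ratio SO3:SO2 = 2:2
n(SO3) = 8 × 2/2 = 8.000 mol
mass = 8.000 × 80.07 = 640.56 g

640.56 g


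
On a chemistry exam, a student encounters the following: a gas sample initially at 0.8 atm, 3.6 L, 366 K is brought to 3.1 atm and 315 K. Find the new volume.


P1V1/T1 = P2V2/T2
V2 = P1V1T2/(T1P2)
= 0.8×3.6×315/(366×3.1)
= 0.8 L

0.8 L


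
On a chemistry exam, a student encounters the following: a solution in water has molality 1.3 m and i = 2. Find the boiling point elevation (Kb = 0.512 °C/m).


ΔTb = Kb × m × i
= 0.512 × 1.3 × 2
= 1.3312 °C

1.3312 °C


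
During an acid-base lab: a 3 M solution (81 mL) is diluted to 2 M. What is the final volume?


C1V1 = C2V2
3 × 81 = 2 × V2
V2 = 243/2 = 121.5 mL

121.5 mL


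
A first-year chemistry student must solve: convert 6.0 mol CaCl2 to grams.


M(CaCl2) = 110.98 g/mol
mass = n × M = 6.0 × 110.98 = 665.88 g

665.88 g


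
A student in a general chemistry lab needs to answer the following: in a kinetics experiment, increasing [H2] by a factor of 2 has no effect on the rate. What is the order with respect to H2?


rate ∝ [H2]^n
rate ∝ [H2]^0
Order in H2: 0

0


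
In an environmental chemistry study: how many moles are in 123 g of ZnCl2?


M(ZnCl2) = 136.28 g/mol
n = mass/M = 123/136.28 = 0.9026 mol

0.9026 mol


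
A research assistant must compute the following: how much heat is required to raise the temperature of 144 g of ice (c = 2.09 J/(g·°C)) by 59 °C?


q = mcΔT = 144 × 2.09 × 59
= 17756.64 J

17756.64 J


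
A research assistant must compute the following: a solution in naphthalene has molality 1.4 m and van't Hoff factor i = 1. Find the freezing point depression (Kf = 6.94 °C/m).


ΔTf = Kf × m × i
= 6.94 × 1.4 × 1
= 9.716 °C

9.716 °C


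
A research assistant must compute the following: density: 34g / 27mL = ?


ρ = mass/volume
= 34/27
= 1.259 g/mL

1.259 g/mL


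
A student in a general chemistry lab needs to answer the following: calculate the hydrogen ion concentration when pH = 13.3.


[H+] = 10^(-pH) = 10^(-13.3)
= 5.01×10^-14 M

5.01×10^-14 M


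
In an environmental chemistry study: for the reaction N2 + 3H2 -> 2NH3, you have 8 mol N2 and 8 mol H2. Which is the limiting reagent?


Mole ratio available / coefficient:
  N2: 8/1 = 8.000
  H2: 8/3 = 2.667
Smaller ratio is limiting.

H2


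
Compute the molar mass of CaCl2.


M(CaCl2) = 1×40.08 + 2×35.45
= 40.08 + 70.9
= 110.98 g/mol

110.98 g/mol


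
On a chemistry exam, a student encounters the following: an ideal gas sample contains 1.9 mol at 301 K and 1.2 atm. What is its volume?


PV = nRT  (R = 0.08206 L·atm/(mol·K))
V = nRT/P = 1.9×0.08206×301/1.2
= 39.108 L

39.108 L


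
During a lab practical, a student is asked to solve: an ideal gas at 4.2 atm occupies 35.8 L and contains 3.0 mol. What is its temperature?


PV = nRT  (R = 0.08206 L·atm/(mol·K))
T = PV/(nR) = 4.2×35.8/(3.0×0.08206)
= 150.36/0.246180
= 610.77 K

610.77 K


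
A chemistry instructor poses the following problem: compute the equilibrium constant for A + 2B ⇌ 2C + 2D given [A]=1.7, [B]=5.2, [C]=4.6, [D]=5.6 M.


Kc = [C]^2[D]^2/([A][B]^2)
= (4.6^2 × 5.6^2)/(1.7^1 × 5.2^2)
= 663.5776/45.968
= 14.44

14.44


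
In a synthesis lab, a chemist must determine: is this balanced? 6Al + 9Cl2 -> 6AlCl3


Equation: 6Al + 9Cl2 -> 6AlCl3
Check atoms: Al: 6=6, Cl: 18=18
Balanced

Yes, balanced


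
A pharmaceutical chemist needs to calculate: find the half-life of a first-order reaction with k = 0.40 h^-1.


t½ = ln2/k = 0.693147/(0.40 h^-1)
= 1.733 h

1.733 h


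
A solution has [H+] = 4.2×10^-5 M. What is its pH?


pH = -log10([H+]) = -log10(4.2×10^-5)
= 5 - log10(4.2)
= 5 - 0.62
= 4.38

4.38


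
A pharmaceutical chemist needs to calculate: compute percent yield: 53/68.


% yield = actual/theoretical × 100
= 53/68 × 100
= 77.94%

77.94%


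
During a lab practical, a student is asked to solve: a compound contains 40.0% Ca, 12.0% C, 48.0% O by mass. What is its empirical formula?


Assume 100 g sample. Moles of each element:
  Ca: 40.0/40.08 = 0.998 mol
  C: 12.0/12.01 = 0.999 mol
  O: 48.0/16.0 = 3.0 mol
Divide by smallest (0.998):
  Ca: 0.998/0.998 = 1.0
  C: 0.999/0.998 = 1.0
  O: 3.0/0.998 = 3.01
Empirical formula: CaCO3

CaCO3


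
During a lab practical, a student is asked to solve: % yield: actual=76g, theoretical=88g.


% yield = actual/theoretical × 100
= 76/88 × 100
= 86.36%

86.36%


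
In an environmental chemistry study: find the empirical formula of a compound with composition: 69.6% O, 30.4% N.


Assume 100 g sample. Moles of each element:
  O: 69.6/16.0 = 4.35 mol
  N: 30.4/14.01 = 2.17 mol
Divide by smallest (2.17):
  O: 4.35/2.17 = 2.0
  N: 2.17/2.17 = 1.0
Empirical formula: NO2

NO2


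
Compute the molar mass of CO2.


M(CO2) = 1×12.01 + 2×16.0
= 12.01 + 32.0
= 44.01 g/mol

44.01 g/mol


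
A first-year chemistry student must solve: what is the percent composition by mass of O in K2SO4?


M(K2SO4) = 2×39.1 + 1×32.07 + 4×16.0 = 174.27 g/mol
Mass of O = 4 × 16.0 = 64.00 g/mol
% O = 64.00/174.27 × 100 = 36.72%

36.72%


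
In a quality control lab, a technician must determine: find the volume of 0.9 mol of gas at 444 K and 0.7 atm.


PV = nRT  (R = 0.08206 L·atm/(mol·K))
V = nRT/P = 0.9×0.08206×444/0.7
= 46.845 L

46.845 L


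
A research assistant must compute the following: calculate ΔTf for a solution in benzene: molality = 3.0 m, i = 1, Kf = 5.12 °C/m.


ΔTf = Kf × m × i
= 5.12 × 3.0 × 1
= 15.36 °C

15.36 °C


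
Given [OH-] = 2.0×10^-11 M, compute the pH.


pOH = -log10([OH-]) = -log10(2.0×10^-11)
= 11 - log10(2.0) = 10.7
pH = 14 - pOH = 14 - 10.7 = 3.3

3.3


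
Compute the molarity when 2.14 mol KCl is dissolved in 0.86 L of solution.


M = n/V = 2.14/0.86 = 2.488 mol/L

2.488 M


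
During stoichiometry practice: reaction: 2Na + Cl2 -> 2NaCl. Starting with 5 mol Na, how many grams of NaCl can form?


Mole ratio NaCl:Na = 2:2
n(NaCl) = 5 × 2/2 = 5.000 mol
mass = 5.000 × 58.44 = 292.2 g

292.2 g


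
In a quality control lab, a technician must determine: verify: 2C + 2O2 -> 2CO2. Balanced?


Equation: 2C + 2O2 -> 2CO2
Check atoms: C: 2=2, O: 4=4
Balanced

Yes, balanced


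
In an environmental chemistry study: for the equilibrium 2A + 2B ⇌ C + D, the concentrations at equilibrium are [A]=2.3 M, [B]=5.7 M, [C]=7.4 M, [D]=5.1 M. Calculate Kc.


Kc = [C][D]/([A]^2[B]^2)
= (7.4^1 × 5.1^1)/(2.3^2 × 5.7^2)
= 37.74/171.8721
= 0.2196

0.2196


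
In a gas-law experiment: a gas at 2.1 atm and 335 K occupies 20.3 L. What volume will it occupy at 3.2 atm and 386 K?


P1V1/T1 = P2V2/T2
V2 = P1V1T2/(T1P2)
= 2.1×20.3×386/(335×3.2)
= 15.35 L

15.35 L


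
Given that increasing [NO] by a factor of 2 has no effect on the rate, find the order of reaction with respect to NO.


rate ∝ [NO]^n
rate ∝ [NO]^0
Order in NO: 0

0


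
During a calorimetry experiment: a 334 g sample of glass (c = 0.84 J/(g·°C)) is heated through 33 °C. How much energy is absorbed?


q = mcΔT = 334 × 0.84 × 33
= 9258.48 J

9258.48 J


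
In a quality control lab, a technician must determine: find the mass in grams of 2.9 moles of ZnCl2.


M(ZnCl2) = 136.28 g/mol
mass = n × M = 2.9 × 136.28 = 395.21 g

395.21 g


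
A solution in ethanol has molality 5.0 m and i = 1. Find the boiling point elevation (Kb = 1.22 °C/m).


ΔTb = Kb × m × i
= 1.22 × 5.0 × 1
= 6.1 °C

6.1 °C


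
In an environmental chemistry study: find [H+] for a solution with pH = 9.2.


[H+] = 10^(-pH) = 10^(-9.2)
= 6.31×10^-10 M

6.31×10^-10 M


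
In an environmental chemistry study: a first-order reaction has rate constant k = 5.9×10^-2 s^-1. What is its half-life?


t½ = ln2/k = 0.693147/(5.9×10^-2 s^-1)
= 11.75 s

11.75 s


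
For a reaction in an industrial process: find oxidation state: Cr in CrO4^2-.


x + 4(-2) = -2, so x = +6
Oxidation number: +6

+6


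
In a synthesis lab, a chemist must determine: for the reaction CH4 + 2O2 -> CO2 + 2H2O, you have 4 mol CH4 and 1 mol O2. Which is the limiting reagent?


Mole ratio available / coefficient:
  CH4: 4/1 = 4.000
  O2: 1/2 = 0.500
Smaller ratio is limiting.

O2


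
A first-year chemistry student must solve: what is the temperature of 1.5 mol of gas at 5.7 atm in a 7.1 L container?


PV = nRT  (R = 0.08206 L·atm/(mol·K))
T = PV/(nR) = 5.7×7.1/(1.5×0.08206)
= 40.47/0.123090
= 328.78 K

328.78 K


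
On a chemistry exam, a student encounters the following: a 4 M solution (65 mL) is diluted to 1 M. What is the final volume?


C1V1 = C2V2
4 × 65 = 1 × V2
V2 = 260/1 = 260.0 mL

260.0 mL


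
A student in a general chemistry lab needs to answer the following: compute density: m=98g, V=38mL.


ρ = mass/volume
= 98/38
= 2.579 g/mL

2.579 g/mL


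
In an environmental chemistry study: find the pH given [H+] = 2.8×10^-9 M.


pH = -log10([H+]) = -log10(2.8×10^-9)
= 9 - log10(2.8)
= 9 - 0.45
= 8.55

8.55


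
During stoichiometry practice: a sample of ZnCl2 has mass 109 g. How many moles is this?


M(ZnCl2) = 136.28 g/mol
n = mass/M = 109/136.28 = 0.7998 mol

0.7998 mol


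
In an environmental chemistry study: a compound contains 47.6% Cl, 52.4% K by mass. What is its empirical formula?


Assume 100 g sample. Moles of each element:
  Cl: 47.6/35.45 = 1.343 mol
  K: 52.4/39.1 = 1.34 mol
Divide by smallest (1.34):
  Cl: 1.343/1.34 = 1.0
  K: 1.34/1.34 = 1.0
Empirical formula: KCl

KCl


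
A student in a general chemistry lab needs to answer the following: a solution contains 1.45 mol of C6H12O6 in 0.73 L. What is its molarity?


M = n/V = 1.45/0.73 = 1.986 mol/L

1.986 M


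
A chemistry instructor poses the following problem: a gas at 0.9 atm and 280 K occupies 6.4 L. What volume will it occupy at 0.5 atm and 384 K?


P1V1/T1 = P2V2/T2
V2 = P1V1T2/(T1P2)
= 0.9×6.4×384/(280×0.5)
= 15.799 L

15.799 L


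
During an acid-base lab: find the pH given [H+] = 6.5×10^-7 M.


pH = -log10([H+]) = -log10(6.5×10^-7)
= 7 - log10(6.5)
= 7 - 0.81
= 6.19

6.19


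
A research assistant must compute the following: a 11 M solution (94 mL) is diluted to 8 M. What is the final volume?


C1V1 = C2V2
11 × 94 = 8 × V2
V2 = 1034/8 = 129.25 mL

129.25 mL


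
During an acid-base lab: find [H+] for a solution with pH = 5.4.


[H+] = 10^(-pH) = 10^(-5.4)
= 3.98×10^-6 M

3.98×10^-6 M


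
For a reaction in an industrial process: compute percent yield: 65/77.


% yield = actual/theoretical × 100
= 65/77 × 100
= 84.42%

84.42%


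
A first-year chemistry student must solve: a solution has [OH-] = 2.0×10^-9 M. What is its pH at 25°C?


pOH = -log10([OH-]) = -log10(2.0×10^-9)
= 9 - log10(2.0) = 8.7
pH = 14 - pOH = 14 - 8.7 = 5.3

5.3


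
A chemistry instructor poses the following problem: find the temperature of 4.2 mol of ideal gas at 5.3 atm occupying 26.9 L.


PV = nRT  (R = 0.08206 L·atm/(mol·K))
T = PV/(nR) = 5.3×26.9/(4.2×0.08206)
= 142.57/0.344652
= 413.66 K

413.66 K


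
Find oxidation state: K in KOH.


Group 1 metal: +1
Oxidation number: +1

+1


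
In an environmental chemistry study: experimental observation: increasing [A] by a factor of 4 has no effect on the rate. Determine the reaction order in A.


rate ∝ [A]^n
rate ∝ [A]^0
Order in A: 0

0


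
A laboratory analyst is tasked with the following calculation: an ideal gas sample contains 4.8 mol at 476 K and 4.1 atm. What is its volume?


PV = nRT  (R = 0.08206 L·atm/(mol·K))
V = nRT/P = 4.8×0.08206×476/4.1
= 45.729 L

45.729 L


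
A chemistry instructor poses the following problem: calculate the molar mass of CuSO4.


M(CuSO4) = 1×63.55 + 1×32.07 + 4×16.0
= 63.55 + 32.07 + 64.0
= 159.62 g/mol

159.62 g/mol


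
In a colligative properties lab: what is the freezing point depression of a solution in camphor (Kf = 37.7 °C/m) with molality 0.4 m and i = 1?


ΔTf = Kf × m × i
= 37.7 × 0.4 × 1
= 15.08 °C

15.08 °C


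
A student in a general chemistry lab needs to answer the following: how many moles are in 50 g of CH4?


M(CH4) = 16.04 g/mol
n = mass/M = 50/16.04 = 3.1172 mol

3.1172 mol


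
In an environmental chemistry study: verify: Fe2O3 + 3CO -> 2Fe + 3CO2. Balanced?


Equation: Fe2O3 + 3CO -> 2Fe + 3CO2
Check atoms: C: 3=3, Fe: 2=2, O: 6=6
Balanced

Yes, balanced


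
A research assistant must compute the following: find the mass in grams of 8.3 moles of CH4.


M(CH4) = 16.04 g/mol
mass = n × M = 8.3 × 16.04 = 133.13 g

133.13 g


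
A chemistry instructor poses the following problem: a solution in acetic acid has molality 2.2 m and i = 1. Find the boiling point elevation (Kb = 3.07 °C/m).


ΔTb = Kb × m × i
= 3.07 × 2.2 × 1
= 6.754 °C

6.754 °C


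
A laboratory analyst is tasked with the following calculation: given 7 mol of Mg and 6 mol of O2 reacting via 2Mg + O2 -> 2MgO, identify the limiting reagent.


Mole ratio available / coefficient:
  Mg: 7/2 = 3.500
  O2: 6/1 = 6.000
Smaller ratio is limiting.

Mg


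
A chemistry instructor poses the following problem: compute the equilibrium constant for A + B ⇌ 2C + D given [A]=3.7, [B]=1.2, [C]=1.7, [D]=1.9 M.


Kc = [C]^2[D]/([A][B])
= (1.7^2 × 1.9^1)/(3.7^1 × 1.2^1)
= 5.491/4.44
= 1.237

1.237


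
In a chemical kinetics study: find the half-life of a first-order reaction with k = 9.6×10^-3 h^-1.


t½ = ln2/k = 0.693147/(9.6×10^-3 h^-1)
= 72.20 h

72.20 h


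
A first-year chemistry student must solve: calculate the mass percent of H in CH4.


M(CH4) = 1×12.01 + 4×1.008 = 16.042 g/mol
Mass of H = 4 × 1.008 = 4.032 g/mol
% H = 4.032/16.042 × 100 = 25.13%

25.13%


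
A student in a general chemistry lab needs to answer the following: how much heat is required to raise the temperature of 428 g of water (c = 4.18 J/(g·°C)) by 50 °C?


q = mcΔT = 428 × 4.18 × 50
= 89452.00 J

89452.00 J


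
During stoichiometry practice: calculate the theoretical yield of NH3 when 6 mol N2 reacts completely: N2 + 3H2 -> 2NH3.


Mole ratio NH3:N2 = 2:1
n(NH3) = 6 × 2/1 = 12.000 mol
mass = 12.000 × 17.03 = 204.36 g

204.36 g


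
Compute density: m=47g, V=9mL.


ρ = mass/volume
= 47/9
= 5.222 g/mL

5.222 g/mL


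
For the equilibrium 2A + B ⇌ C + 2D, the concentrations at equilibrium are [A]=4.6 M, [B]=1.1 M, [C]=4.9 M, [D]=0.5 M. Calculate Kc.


Kc = [C][D]^2/([A]^2[B])
= (4.9^1 × 0.5^2)/(4.6^2 × 1.1^1)
= 1.225/23.276
= 0.05263

0.05263


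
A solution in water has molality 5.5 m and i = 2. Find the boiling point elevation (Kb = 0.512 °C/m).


ΔTb = Kb × m × i
= 0.512 × 5.5 × 2
= 5.632 °C

5.632 °C


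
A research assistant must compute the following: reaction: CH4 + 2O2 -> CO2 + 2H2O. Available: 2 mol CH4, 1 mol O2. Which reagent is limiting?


Mole ratio available / coefficient:
  CH4: 2/1 = 2.000
  O2: 1/2 = 0.500
Smaller ratio is limiting.

O2


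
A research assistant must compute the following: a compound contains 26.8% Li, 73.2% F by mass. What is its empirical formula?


Assume 100 g sample. Moles of each element:
  Li: 26.8/6.94 = 3.862 mol
  F: 73.2/19.0 = 3.853 mol
Divide by smallest (3.853):
  Li: 3.862/3.853 = 1.0
  F: 3.853/3.853 = 1.0
Empirical formula: LiF

LiF


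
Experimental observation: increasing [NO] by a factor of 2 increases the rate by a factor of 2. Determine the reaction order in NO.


rate ∝ [NO]^n
2^n = 2 → n = 1
Order in NO: 1

1


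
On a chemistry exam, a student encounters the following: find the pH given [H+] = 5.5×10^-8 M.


pH = -log10([H+]) = -log10(5.5×10^-8)
= 8 - log10(5.5)
= 8 - 0.74
= 7.26

7.26


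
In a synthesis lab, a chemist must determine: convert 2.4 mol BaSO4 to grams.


M(BaSO4) = 233.4 g/mol
mass = n × M = 2.4 × 233.4 = 560.16 g

560.16 g


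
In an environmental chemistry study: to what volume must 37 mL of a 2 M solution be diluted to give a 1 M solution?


C1V1 = C2V2
2 × 37 = 1 × V2
V2 = 74/1 = 74.0 mL

74.0 mL


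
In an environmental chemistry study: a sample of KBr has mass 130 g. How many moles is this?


M(KBr) = 119.0 g/mol
n = mass/M = 130/119.0 = 1.0924 mol

1.0924 mol


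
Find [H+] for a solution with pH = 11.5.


[H+] = 10^(-pH) = 10^(-11.5)
= 3.16×10^-12 M

3.16×10^-12 M


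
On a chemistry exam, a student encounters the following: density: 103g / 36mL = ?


ρ = mass/volume
= 103/36
= 2.861 g/mL

2.861 g/mL


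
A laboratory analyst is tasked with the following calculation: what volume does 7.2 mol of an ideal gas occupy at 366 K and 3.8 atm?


PV = nRT  (R = 0.08206 L·atm/(mol·K))
V = nRT/P = 7.2×0.08206×366/3.8
= 56.906 L

56.906 L


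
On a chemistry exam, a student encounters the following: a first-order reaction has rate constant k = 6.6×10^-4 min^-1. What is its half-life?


t½ = ln2/k = 0.693147/(6.6×10^-4 min^-1)
= 1050 min

1050 min


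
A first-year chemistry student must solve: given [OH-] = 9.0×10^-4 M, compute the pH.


pOH = -log10([OH-]) = -log10(9.0×10^-4)
= 4 - log10(9.0) = 3.05
pH = 14 - pOH = 14 - 3.05 = 10.95

10.95


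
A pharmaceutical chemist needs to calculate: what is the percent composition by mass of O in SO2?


M(SO2) = 1×32.07 + 2×16.0 = 64.07 g/mol
Mass of O = 2 × 16.0 = 32.00 g/mol
% O = 32.00/64.07 × 100 = 49.95%

49.95%


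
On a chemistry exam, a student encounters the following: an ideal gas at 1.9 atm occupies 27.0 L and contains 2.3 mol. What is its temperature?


PV = nRT  (R = 0.08206 L·atm/(mol·K))
T = PV/(nR) = 1.9×27.0/(2.3×0.08206)
= 51.30/0.188738
= 271.81 K

271.81 K


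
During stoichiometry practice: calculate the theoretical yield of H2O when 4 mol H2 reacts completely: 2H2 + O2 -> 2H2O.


Mole ratio H2O:H2 = 2:2
n(H2O) = 4 × 2/2 = 4.000 mol
mass = 4.000 × 18.02 = 72.08 g

72.08 g


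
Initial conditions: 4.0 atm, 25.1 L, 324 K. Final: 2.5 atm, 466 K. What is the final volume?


P1V1/T1 = P2V2/T2
V2 = P1V1T2/(T1P2)
= 4.0×25.1×466/(324×2.5)
= 57.761 L

57.761 L


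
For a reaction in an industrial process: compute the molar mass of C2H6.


M(C2H6) = 2×12.01 + 6×1.008
= 24.02 + 6.05
= 30.07 g/mol

30.07 g/mol


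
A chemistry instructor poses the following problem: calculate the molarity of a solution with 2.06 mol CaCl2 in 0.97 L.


M = n/V = 2.06/0.97 = 2.124 mol/L

2.124 M


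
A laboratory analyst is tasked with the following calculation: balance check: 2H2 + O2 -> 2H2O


Equation: 2H2 + O2 -> 2H2O
Check atoms: H: 4=4, O: 2=2
Balanced

Yes, balanced


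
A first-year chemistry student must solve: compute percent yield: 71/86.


% yield = actual/theoretical × 100
= 71/86 × 100
= 82.56%

82.56%


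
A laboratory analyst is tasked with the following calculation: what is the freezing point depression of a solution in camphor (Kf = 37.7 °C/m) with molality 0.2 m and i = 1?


ΔTf = Kf × m × i
= 37.7 × 0.2 × 1
= 7.54 °C

7.54 °C


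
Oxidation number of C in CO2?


x + 2(-2) = 0, so x = +4
Oxidation number: +4

+4


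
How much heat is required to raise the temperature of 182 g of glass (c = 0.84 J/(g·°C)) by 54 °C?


q = mcΔT = 182 × 0.84 × 54
= 8255.52 J

8255.52 J


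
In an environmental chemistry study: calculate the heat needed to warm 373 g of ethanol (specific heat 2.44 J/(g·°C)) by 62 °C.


q = mcΔT = 373 × 2.44 × 62
= 56427.44 J

56427.44 J


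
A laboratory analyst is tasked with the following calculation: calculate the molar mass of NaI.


M(NaI) = 1×22.99 + 1×126.9
= 22.99 + 126.9
= 149.89 g/mol

149.89 g/mol


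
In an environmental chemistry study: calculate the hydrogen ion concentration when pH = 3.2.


[H+] = 10^(-pH) = 10^(-3.2)
= 6.31×10^-4 M

6.31×10^-4 M


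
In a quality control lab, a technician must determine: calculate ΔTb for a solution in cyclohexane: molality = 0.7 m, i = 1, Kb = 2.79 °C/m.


ΔTb = Kb × m × i
= 2.79 × 0.7 × 1
= 1.953 °C

1.953 °C


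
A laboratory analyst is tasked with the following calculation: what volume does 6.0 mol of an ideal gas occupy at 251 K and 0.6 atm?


PV = nRT  (R = 0.08206 L·atm/(mol·K))
V = nRT/P = 6.0×0.08206×251/0.6
= 205.971 L

205.971 L


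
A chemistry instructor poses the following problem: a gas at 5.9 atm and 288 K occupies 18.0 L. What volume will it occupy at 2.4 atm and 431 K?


P1V1/T1 = P2V2/T2
V2 = P1V1T2/(T1P2)
= 5.9×18.0×431/(288×2.4)
= 66.221 L

66.221 L


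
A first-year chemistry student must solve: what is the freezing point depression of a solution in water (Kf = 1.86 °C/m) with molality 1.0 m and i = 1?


ΔTf = Kf × m × i
= 1.86 × 1.0 × 1
= 1.86 °C

1.86 °C


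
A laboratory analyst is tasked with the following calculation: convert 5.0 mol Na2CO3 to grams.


M(Na2CO3) = 105.99 g/mol
mass = n × M = 5.0 × 105.99 = 529.95 g

529.95 g


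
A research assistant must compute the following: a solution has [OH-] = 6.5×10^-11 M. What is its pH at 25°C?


pOH = -log10([OH-]) = -log10(6.5×10^-11)
= 11 - log10(6.5) = 10.19
pH = 14 - pOH = 14 - 10.19 = 3.81

3.81


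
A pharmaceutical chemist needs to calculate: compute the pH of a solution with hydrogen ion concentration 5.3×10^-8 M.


pH = -log10([H+]) = -log10(5.3×10^-8)
= 8 - log10(5.3)
= 8 - 0.72
= 7.28

7.28


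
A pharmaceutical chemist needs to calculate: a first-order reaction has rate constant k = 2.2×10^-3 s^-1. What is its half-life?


t½ = ln2/k = 0.693147/(2.2×10^-3 s^-1)
= 315.1 s

315.1 s


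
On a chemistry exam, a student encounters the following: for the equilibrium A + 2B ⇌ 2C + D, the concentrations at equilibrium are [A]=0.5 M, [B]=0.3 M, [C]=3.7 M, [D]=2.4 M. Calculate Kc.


Kc = [C]^2[D]/([A][B]^2)
= (3.7^2 × 2.4^1)/(0.5^1 × 0.3^2)
= 32.856/0.045
= 730.1

730.1


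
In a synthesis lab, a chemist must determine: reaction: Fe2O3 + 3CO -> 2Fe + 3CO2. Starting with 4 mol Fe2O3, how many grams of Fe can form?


Mole ratio Fe:Fe2O3 = 2:1
n(Fe) = 4 × 2/1 = 8.000 mol
mass = 8.000 × 55.85 = 446.8 g

446.8 g


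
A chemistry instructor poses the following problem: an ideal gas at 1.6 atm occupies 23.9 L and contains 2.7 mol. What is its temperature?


PV = nRT  (R = 0.08206 L·atm/(mol·K))
T = PV/(nR) = 1.6×23.9/(2.7×0.08206)
= 38.24/0.221562
= 172.59 K

172.59 K


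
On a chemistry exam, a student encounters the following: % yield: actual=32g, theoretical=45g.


% yield = actual/theoretical × 100
= 32/45 × 100
= 71.11%

71.11%


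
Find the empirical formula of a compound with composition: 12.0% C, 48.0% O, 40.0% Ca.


Assume 100 g sample. Moles of each element:
  C: 12.0/12.01 = 0.999 mol
  O: 48.0/16.0 = 3.0 mol
  Ca: 40.0/40.08 = 0.998 mol
Divide by smallest (0.998):
  C: 0.999/0.998 = 1.0
  O: 3.0/0.998 = 3.01
  Ca: 0.998/0.998 = 1.0
Empirical formula: CaCO3

CaCO3


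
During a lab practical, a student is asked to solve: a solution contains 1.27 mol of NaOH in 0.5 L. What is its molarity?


M = n/V = 1.27/0.5 = 2.540 mol/L

2.540 M


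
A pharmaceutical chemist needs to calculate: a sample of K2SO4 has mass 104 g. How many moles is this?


M(K2SO4) = 174.27 g/mol
n = mass/M = 104/174.27 = 0.5968 mol

0.5968 mol


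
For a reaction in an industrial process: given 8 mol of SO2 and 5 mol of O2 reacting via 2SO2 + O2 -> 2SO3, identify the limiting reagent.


Mole ratio available / coefficient:
  SO2: 8/2 = 4.000
  O2: 5/1 = 5.000
Smaller ratio is limiting.

SO2


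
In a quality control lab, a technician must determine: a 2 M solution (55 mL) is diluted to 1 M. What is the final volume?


C1V1 = C2V2
2 × 55 = 1 × V2
V2 = 110/1 = 110.0 mL

110.0 mL


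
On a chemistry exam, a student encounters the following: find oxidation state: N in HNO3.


(+1) + x + 3(-2) = 0, so x = +5
Oxidation number: +5

+5


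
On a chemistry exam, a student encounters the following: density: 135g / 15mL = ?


ρ = mass/volume
= 135/15
= 9.0 g/mL

9.0 g/mL


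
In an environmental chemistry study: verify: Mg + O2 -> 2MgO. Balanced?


Equation: Mg + O2 -> 2MgO
Check atoms: Mg: 1≠2, O: 2=2
Not balanced

No, not balanced


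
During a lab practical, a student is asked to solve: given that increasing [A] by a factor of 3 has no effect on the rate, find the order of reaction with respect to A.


rate ∝ [A]^n
rate ∝ [A]^0
Order in A: 0

0


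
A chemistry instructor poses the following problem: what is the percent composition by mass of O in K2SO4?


M(K2SO4) = 2×39.1 + 1×32.07 + 4×16.0 = 174.27 g/mol
Mass of O = 4 × 16.0 = 64.00 g/mol
% O = 64.00/174.27 × 100 = 36.72%

36.72%
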